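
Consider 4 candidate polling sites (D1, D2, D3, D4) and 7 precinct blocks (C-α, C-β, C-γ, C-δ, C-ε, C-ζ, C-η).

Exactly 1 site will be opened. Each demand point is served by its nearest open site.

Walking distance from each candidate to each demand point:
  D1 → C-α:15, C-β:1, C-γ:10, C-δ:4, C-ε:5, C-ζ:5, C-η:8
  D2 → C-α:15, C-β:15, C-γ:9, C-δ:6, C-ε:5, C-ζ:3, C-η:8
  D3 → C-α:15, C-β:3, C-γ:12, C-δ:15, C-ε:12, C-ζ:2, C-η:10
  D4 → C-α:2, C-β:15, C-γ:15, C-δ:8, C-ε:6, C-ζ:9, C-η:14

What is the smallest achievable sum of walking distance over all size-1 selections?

Open {D1}.
  C-α→D1 15, C-β→D1 1, C-γ→D1 10, C-δ→D1 4, C-ε→D1 5, C-ζ→D1 5, C-η→D1 8  ⇒ total 48.
Compare {D2}: total 61.
Compare {D3}: total 69.
No size-1 selection does better; minimum is 48.

48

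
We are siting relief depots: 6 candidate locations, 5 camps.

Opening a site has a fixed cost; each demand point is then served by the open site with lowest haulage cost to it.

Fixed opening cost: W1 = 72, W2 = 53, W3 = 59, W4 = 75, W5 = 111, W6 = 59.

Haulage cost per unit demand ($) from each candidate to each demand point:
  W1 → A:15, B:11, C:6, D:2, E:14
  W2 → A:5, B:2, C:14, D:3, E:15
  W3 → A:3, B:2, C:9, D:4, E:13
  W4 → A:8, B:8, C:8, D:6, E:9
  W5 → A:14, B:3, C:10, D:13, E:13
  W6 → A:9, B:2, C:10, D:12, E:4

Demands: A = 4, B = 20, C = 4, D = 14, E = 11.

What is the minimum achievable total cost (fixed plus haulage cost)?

Open {W2, W6}: assign each demand point to its cheapest open site.
  A→W2 4×5=20, B→W2 20×2=40, C→W6 4×10=40, D→W2 14×3=42, E→W6 11×4=44
  haulage cost 186, fixed 112 → total 298.
Compare {W1, W6}: haulage cost 172 + fixed 131 = 303.
Compare {W3, W6}: haulage cost 188 + fixed 118 = 306.
Compare {W1, W3, W6}: haulage cost 148 + fixed 190 = 338.
All other subsets cost ≥ 303. Minimum total cost: 298.

298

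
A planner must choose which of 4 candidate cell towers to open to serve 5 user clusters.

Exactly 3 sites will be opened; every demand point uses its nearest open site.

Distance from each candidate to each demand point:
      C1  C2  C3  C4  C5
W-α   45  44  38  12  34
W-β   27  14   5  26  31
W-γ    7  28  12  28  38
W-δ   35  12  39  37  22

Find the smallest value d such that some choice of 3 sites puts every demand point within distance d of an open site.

Open {W-α, W-γ, W-δ}.
  Farthest demand point is C5 at distance 22 (to W-δ); all others are ≤ 22.
With {W-β, W-γ, W-δ} the worst case is 26.
With {W-α, W-β, W-δ} the worst case is 27.
No size-3 selection achieves below 22.

22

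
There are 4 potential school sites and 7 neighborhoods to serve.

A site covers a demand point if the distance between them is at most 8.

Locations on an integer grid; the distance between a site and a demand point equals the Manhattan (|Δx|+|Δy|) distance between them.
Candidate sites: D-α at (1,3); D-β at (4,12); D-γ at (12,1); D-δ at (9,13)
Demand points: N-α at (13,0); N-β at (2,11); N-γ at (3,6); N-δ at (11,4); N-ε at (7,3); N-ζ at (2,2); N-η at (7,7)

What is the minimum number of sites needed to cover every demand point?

Coverage sets (demand points within 8 of each site):
  D-α: {N-γ, N-ε, N-ζ}
  D-β: {N-β, N-γ, N-η}
  D-γ: {N-α, N-δ, N-ε}
  D-δ: {N-η}
No 2 sites suffice: every size-2 union leaves at least one demand point uncovered.
But {D-α, D-β, D-γ} covers everything, so the minimum is 3.

3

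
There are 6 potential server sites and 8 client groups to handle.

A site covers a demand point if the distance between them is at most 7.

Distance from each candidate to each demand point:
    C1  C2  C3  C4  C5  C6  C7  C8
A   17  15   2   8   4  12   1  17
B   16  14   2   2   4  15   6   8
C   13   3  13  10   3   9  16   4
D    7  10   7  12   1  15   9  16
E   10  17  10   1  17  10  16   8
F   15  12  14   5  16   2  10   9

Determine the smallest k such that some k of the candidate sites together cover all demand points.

4

Coverage sets (demand points within 7 of each site):
  A: {C3, C5, C7}
  B: {C3, C4, C5, C7}
  C: {C2, C5, C8}
  D: {C1, C3, C5}
  E: {C4}
  F: {C4, C6}
No 3 sites suffice: every size-3 union leaves at least one demand point uncovered.
But {A, C, D, F} covers everything, so the minimum is 4.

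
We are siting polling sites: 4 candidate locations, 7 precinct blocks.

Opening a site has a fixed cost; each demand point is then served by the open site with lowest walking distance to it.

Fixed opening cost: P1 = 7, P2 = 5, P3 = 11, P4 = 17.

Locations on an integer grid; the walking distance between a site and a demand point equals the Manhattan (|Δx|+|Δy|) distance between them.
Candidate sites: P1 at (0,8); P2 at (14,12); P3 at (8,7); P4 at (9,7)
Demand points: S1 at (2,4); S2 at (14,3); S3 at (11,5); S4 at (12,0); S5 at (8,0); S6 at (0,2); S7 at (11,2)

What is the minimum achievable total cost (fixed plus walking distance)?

71

Open {P1, P3}: assign each demand point to its cheapest open site.
  S1→P1 6, S2→P3 10, S3→P3 5, S4→P3 11, S5→P3 7, S6→P1 6, S7→P3 8
  walking distance 53, fixed 18 → total 71.
Compare {P3}: walking distance 63 + fixed 11 = 74.
Compare {P1, P4}: walking distance 50 + fixed 24 = 74.
Compare {P1, P2, P3}: walking distance 52 + fixed 23 = 75.
All other subsets cost ≥ 74. Minimum total cost: 71.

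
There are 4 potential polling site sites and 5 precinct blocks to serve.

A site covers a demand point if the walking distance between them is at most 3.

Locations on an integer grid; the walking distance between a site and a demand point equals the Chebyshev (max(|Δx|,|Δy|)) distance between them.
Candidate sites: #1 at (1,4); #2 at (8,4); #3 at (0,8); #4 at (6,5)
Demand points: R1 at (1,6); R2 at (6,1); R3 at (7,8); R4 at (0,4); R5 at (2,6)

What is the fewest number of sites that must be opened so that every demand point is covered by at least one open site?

3

Coverage sets (demand points within 3 of each site):
  #1: {R1, R4, R5}
  #2: {R2}
  #3: {R1, R5}
  #4: {R3}
No 2 sites suffice: every size-2 union leaves at least one demand point uncovered.
But {#1, #2, #4} covers everything, so the minimum is 3.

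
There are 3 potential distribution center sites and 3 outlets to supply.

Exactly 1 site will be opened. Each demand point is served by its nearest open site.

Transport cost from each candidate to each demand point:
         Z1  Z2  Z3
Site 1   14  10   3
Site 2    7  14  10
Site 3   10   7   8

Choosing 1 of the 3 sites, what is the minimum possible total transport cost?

Open {Site 3}.
  Z1→Site 3 10, Z2→Site 3 7, Z3→Site 3 8  ⇒ total 25.
Compare {Site 1}: total 27.
Compare {Site 2}: total 31.

25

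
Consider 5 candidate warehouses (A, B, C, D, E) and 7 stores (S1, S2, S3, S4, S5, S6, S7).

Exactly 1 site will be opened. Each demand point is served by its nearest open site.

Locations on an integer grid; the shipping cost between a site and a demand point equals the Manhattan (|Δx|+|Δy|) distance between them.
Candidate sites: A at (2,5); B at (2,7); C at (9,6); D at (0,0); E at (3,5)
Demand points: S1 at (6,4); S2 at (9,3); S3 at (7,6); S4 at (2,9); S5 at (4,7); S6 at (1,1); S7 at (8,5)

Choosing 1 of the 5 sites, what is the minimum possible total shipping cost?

36

Open {E}.
  S1→E 4, S2→E 8, S3→E 5, S4→E 5, S5→E 3, S6→E 6, S7→E 5  ⇒ total 36.
Compare {A}: total 39.
Compare {C}: total 41.
No size-1 selection does better; minimum is 36.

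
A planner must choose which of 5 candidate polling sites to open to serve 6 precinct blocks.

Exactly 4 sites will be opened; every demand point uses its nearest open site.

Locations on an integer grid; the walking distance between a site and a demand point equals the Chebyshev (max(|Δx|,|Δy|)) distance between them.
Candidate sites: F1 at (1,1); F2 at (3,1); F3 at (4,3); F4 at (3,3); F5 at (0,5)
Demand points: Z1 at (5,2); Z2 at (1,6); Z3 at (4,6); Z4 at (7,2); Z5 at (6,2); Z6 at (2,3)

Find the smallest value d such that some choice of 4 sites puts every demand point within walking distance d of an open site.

3

Open {F1, F2, F3, F4}.
  Farthest demand point is Z2 at walking distance 3 (to F3); all others are ≤ 3.
With {F1, F2, F3, F5} the worst case is 3.
With {F1, F3, F4, F5} the worst case is 3.
No size-4 selection achieves below 3.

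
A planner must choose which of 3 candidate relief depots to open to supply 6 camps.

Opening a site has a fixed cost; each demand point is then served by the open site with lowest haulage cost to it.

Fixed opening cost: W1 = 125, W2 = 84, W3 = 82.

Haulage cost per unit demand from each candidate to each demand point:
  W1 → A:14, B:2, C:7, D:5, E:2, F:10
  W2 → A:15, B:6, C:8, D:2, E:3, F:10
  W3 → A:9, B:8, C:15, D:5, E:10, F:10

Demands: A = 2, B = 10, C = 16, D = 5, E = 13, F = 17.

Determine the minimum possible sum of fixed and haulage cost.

506

Open {W1}: assign each demand point to its cheapest open site.
  A→W1 2×14=28, B→W1 10×2=20, C→W1 16×7=112, D→W1 5×5=25, E→W1 13×2=26, F→W1 17×10=170
  haulage cost 381, fixed 125 → total 506.
Compare {W2}: haulage cost 437 + fixed 84 = 521.
Compare {W1, W2}: haulage cost 366 + fixed 209 = 575.
Compare {W1, W3}: haulage cost 371 + fixed 207 = 578.
All other subsets cost ≥ 521. Minimum total cost: 506.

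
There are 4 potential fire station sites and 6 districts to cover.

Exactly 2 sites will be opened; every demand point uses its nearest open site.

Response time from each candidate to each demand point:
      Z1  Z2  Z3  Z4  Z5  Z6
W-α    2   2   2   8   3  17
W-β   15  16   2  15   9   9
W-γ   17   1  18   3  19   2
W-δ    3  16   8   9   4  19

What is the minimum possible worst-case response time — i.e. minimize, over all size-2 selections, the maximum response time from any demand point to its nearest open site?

3

Open {W-α, W-γ}.
  Farthest demand point is Z4 at response time 3 (to W-γ); all others are ≤ 3.
With {W-γ, W-δ} the worst case is 8.
With {W-α, W-β} the worst case is 9.
No size-2 selection achieves below 3.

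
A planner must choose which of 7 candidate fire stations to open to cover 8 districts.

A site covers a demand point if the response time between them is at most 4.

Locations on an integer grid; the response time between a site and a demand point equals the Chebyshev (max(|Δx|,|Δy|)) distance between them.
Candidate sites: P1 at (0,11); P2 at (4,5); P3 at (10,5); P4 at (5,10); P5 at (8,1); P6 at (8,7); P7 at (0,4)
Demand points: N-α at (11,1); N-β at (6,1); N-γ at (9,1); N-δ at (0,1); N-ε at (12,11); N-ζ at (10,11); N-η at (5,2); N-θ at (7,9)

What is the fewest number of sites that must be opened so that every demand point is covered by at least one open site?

3

Coverage sets (demand points within 4 of each site):
  P1: {}
  P2: {N-β, N-δ, N-η, N-θ}
  P3: {N-α, N-β, N-γ, N-θ}
  P4: {N-θ}
  P5: {N-α, N-β, N-γ, N-η}
  P6: {N-ε, N-ζ, N-θ}
  P7: {N-δ}
No 2 sites suffice: every size-2 union leaves at least one demand point uncovered.
But {P2, P3, P6} covers everything, so the minimum is 3.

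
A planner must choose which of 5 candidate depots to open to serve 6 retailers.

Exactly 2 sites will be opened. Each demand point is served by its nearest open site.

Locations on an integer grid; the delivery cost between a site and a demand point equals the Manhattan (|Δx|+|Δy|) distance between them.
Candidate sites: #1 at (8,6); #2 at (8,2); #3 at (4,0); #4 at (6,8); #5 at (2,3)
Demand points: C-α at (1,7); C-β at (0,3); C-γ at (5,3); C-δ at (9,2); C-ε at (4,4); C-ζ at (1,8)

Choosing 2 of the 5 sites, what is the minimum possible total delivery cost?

Open {#2, #5}.
  C-α→#5 5, C-β→#5 2, C-γ→#5 3, C-δ→#2 1, C-ε→#5 3, C-ζ→#5 6  ⇒ total 20.
Compare {#1, #5}: total 24.
Compare {#3, #5}: total 26.
No size-2 selection does better; minimum is 20.

20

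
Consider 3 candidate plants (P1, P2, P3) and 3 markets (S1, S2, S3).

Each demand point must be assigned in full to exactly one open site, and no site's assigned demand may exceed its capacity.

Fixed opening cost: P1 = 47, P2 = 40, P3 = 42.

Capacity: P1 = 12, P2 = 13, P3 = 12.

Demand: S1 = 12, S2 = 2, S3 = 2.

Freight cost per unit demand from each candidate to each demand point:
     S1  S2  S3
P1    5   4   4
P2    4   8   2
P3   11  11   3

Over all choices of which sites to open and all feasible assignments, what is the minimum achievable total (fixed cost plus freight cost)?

151

Open {P1, P2}; cheapest assignment that respects the capacities:
  P1 (cap 12, load 4): S2, S3 — cost 2×4 + 2×4 = 16
  P2 (cap 13, load 12): S1 — cost 12×4 = 48
  Shipping 64, fixed 87 → total 151.
  Any other capacity-feasible assignment to {P1, P2} ships for at least 64.
Compare {P2, P3}: its best feasible assignment gives total 158.
Compare {P1, P3}: its best feasible assignment gives total 177.
Every other set of open sites that can feasibly serve all demand totals ≥ 158 even under its best assignment. Minimum: 151.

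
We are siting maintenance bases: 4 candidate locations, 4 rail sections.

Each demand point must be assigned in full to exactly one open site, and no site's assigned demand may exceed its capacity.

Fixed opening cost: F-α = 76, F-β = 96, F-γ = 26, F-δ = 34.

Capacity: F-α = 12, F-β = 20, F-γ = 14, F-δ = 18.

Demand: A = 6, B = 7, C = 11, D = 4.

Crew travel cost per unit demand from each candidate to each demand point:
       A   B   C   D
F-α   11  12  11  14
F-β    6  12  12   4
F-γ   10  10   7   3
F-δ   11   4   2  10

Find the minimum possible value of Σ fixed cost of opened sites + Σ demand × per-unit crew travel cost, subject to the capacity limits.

182

Open {F-γ, F-δ}; cheapest assignment that respects the capacities:
  F-γ (cap 14, load 10): A, D — cost 6×10 + 4×3 = 72
  F-δ (cap 18, load 18): B, C — cost 7×4 + 11×2 = 50
  Shipping 122, fixed 60 → total 182.
  Any other capacity-feasible assignment to {F-γ, F-δ} ships for at least 122.
Compare {F-β, F-δ}: its best feasible assignment gives total 232.
Compare {F-β, F-γ, F-δ}: its best feasible assignment gives total 254.
Every other set of open sites that can feasibly serve all demand totals ≥ 232 even under its best assignment. Minimum: 182.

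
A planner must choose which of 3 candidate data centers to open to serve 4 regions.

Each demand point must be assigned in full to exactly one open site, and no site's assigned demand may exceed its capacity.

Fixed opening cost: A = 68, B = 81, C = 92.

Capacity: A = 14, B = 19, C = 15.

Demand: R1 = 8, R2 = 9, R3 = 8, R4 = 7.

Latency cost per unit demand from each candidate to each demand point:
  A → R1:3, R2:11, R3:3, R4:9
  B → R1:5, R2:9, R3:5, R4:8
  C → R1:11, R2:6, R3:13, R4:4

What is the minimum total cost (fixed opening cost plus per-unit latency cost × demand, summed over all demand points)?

Open {B, C}; cheapest assignment that respects the capacities:
  B (cap 19, load 17): R2, R3 — cost 9×9 + 8×5 = 121
  C (cap 15, load 15): R1, R4 — cost 8×11 + 7×4 = 116
  Shipping 237, fixed 173 → total 410.
  Any other capacity-feasible assignment to {B, C} ships for at least 237.
Compare {A, B, C}: its best feasible assignment gives total 414.
Every other set of open sites that can feasibly serve all demand totals ≥ 414 even under its best assignment. Minimum: 410.

410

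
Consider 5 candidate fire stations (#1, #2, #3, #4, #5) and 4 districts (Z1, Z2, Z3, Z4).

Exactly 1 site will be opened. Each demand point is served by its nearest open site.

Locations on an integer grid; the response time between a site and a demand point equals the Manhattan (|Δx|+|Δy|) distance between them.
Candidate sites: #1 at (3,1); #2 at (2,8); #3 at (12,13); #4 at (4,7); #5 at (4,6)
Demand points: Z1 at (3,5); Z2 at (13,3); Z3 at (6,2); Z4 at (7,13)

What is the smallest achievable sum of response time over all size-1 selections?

30

Open {#5}.
  Z1→#5 2, Z2→#5 12, Z3→#5 6, Z4→#5 10  ⇒ total 30.
Compare {#4}: total 32.
Compare {#1}: total 36.
No size-1 selection does better; minimum is 30.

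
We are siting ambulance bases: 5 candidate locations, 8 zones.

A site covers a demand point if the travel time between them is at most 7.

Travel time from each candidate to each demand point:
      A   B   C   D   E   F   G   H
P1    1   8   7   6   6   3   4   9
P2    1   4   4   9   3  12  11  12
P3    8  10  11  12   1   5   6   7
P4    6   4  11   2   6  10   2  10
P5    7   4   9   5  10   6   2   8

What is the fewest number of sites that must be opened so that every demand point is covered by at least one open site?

3

Coverage sets (demand points within 7 of each site):
  P1: {A, C, D, E, F, G}
  P2: {A, B, C, E}
  P3: {E, F, G, H}
  P4: {A, B, D, E, G}
  P5: {A, B, D, F, G}
No 2 sites suffice: every size-2 union leaves at least one demand point uncovered.
But {P1, P2, P3} covers everything, so the minimum is 3.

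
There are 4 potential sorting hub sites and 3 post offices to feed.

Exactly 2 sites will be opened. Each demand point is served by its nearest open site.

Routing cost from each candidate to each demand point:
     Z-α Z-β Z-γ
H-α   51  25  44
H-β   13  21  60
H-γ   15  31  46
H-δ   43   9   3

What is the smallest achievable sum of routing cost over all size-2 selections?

Open {H-β, H-δ}.
  Z-α→H-β 13, Z-β→H-δ 9, Z-γ→H-δ 3  ⇒ total 25.
Compare {H-γ, H-δ}: total 27.
Compare {H-α, H-δ}: total 55.
No size-2 selection does better; minimum is 25.

25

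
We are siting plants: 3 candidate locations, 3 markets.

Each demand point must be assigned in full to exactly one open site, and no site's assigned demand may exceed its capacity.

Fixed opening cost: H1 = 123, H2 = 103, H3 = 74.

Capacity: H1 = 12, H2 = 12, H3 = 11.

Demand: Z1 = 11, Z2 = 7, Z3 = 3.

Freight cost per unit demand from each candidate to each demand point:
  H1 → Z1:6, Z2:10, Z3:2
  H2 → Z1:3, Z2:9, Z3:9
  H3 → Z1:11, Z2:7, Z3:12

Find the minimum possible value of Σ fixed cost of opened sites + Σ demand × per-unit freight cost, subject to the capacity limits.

Open {H2, H3}; cheapest assignment that respects the capacities:
  H2 (cap 12, load 11): Z1 — cost 11×3 = 33
  H3 (cap 11, load 10): Z2, Z3 — cost 7×7 + 3×12 = 85
  Shipping 118, fixed 177 → total 295.
  Any other capacity-feasible assignment to {H2, H3} ships for at least 118.
Compare {H1, H2}: its best feasible assignment gives total 335.
Compare {H1, H3}: its best feasible assignment gives total 348.
Every other set of open sites that can feasibly serve all demand totals ≥ 335 even under its best assignment. Minimum: 295.

295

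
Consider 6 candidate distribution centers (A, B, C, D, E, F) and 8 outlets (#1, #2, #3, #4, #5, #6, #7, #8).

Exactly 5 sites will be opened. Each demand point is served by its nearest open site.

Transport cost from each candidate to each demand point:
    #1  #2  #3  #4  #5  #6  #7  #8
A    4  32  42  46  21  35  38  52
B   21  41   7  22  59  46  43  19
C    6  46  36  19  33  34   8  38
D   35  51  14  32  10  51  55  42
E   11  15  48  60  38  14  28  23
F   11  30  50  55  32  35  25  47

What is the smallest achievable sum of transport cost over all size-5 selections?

Open {A, B, C, D, E}.
  #1→A 4, #2→E 15, #3→B 7, #4→C 19, #5→D 10, #6→E 14, #7→C 8, #8→B 19  ⇒ total 96.
Compare {B, C, D, E, F}: total 98.
Compare {A, B, C, E, F}: total 107.
No size-5 selection does better; minimum is 96.

96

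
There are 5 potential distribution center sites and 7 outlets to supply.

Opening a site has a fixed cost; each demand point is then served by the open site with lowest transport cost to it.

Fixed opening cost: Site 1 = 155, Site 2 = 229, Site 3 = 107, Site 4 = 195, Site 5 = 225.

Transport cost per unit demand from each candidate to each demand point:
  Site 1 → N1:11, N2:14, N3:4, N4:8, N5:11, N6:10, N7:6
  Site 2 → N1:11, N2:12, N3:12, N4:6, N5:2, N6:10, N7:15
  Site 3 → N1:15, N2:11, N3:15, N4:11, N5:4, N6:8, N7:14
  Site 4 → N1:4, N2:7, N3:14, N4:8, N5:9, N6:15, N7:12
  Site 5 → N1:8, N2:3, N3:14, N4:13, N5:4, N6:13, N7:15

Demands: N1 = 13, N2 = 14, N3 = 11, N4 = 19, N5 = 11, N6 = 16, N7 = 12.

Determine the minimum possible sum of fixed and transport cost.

Open {Site 1, Site 5}: assign each demand point to its cheapest open site.
  N1→Site 5 13×8=104, N2→Site 5 14×3=42, N3→Site 1 11×4=44, N4→Site 1 19×8=152, N5→Site 5 11×4=44, N6→Site 1 16×10=160, N7→Site 1 12×6=72
  transport cost 618, fixed 380 → total 998.
Compare {Site 1, Site 3}: transport cost 737 + fixed 262 = 999.
Compare {Site 1, Site 4}: transport cost 677 + fixed 350 = 1027.
Compare {Site 1}: transport cost 888 + fixed 155 = 1043.
All other subsets cost ≥ 999. Minimum total cost: 998.

998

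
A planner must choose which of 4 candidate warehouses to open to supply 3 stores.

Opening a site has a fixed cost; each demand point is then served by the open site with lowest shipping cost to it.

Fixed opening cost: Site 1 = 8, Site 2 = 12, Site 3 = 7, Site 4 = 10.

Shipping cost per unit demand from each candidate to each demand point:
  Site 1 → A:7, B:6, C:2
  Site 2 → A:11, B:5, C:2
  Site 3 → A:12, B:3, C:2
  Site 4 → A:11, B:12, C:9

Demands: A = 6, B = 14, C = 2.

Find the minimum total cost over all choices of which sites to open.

Open {Site 1, Site 3}: assign each demand point to its cheapest open site.
  A→Site 1 6×7=42, B→Site 3 14×3=42, C→Site 1 2×2=4
  shipping cost 88, fixed 15 → total 103.
Compare {Site 1, Site 3, Site 4}: shipping cost 88 + fixed 25 = 113.
Compare {Site 1, Site 2, Site 3}: shipping cost 88 + fixed 27 = 115.
Compare {Site 3}: shipping cost 118 + fixed 7 = 125.
All other subsets cost ≥ 113. Minimum total cost: 103.

103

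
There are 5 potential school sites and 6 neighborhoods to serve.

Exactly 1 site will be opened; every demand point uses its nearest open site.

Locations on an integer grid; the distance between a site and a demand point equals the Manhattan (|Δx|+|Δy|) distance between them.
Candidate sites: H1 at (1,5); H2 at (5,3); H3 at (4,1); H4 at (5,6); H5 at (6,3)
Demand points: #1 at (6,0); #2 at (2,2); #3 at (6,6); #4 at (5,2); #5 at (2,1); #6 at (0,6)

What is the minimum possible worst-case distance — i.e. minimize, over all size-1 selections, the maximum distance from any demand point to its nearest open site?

Open {H2}.
  Farthest demand point is #6 at distance 8 (to H2); all others are ≤ 8.
With {H4} the worst case is 8.
With {H3} the worst case is 9.
No size-1 selection achieves below 8.

8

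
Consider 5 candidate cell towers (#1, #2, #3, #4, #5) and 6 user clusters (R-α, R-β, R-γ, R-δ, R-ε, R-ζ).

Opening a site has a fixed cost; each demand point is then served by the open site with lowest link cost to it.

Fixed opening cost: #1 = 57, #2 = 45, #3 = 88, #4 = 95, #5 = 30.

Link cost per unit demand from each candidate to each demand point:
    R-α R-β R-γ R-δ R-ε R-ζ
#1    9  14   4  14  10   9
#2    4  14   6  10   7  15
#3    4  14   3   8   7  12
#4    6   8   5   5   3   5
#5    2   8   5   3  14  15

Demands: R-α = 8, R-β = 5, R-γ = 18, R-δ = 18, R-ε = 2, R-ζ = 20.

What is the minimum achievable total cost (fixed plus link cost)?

Open {#4, #5}: assign each demand point to its cheapest open site.
  R-α→#5 8×2=16, R-β→#4 5×8=40, R-γ→#4 18×5=90, R-δ→#5 18×3=54, R-ε→#4 2×3=6, R-ζ→#4 20×5=100
  link cost 306, fixed 125 → total 431.
Compare {#4}: link cost 374 + fixed 95 = 469.
Compare {#1, #5}: link cost 382 + fixed 87 = 469.
Compare {#1, #4, #5}: link cost 288 + fixed 182 = 470.
All other subsets cost ≥ 469. Minimum total cost: 431.

431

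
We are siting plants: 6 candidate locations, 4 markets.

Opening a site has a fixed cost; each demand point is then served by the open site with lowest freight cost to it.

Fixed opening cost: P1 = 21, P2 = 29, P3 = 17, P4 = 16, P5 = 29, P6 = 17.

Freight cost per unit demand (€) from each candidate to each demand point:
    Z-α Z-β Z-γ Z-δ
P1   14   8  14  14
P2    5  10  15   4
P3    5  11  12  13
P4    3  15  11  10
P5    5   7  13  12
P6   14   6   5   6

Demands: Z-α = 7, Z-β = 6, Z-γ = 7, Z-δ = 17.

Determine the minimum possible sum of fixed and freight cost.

220

Open {P2, P6}: assign each demand point to its cheapest open site.
  Z-α→P2 7×5=35, Z-β→P6 6×6=36, Z-γ→P6 7×5=35, Z-δ→P2 17×4=68
  freight cost 174, fixed 46 → total 220.
Compare {P2, P4, P6}: freight cost 160 + fixed 62 = 222.
Compare {P4, P6}: freight cost 194 + fixed 33 = 227.
Compare {P2, P3, P6}: freight cost 174 + fixed 63 = 237.
All other subsets cost ≥ 222. Minimum total cost: 220.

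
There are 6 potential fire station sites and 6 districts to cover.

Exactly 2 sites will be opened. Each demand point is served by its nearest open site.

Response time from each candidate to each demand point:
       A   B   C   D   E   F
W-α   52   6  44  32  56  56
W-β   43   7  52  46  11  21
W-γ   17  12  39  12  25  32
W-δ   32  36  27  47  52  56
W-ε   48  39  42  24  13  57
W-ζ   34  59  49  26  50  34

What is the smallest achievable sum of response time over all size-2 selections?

107

Open {W-β, W-γ}.
  A→W-γ 17, B→W-β 7, C→W-γ 39, D→W-γ 12, E→W-β 11, F→W-β 21  ⇒ total 107.
Compare {W-γ, W-δ}: total 125.
Compare {W-γ, W-ε}: total 125.
No size-2 selection does better; minimum is 107.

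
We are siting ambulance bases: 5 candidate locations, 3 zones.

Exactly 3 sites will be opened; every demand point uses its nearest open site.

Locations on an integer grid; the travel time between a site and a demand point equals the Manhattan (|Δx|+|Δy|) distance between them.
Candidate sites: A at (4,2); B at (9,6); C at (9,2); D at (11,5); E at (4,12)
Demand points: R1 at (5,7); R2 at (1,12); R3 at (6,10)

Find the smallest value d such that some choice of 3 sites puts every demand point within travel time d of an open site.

Open {A, B, E}.
  Farthest demand point is R1 at travel time 5 (to B); all others are ≤ 5.
With {B, C, E} the worst case is 5.
With {B, D, E} the worst case is 5.
No size-3 selection achieves below 5.

5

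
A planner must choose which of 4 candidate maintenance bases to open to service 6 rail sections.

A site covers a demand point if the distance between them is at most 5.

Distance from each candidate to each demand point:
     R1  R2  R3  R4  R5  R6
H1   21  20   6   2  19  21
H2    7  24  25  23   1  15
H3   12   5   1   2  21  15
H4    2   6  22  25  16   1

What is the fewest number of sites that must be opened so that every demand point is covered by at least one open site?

3

Coverage sets (demand points within 5 of each site):
  H1: {R4}
  H2: {R5}
  H3: {R2, R3, R4}
  H4: {R1, R6}
No 2 sites suffice: every size-2 union leaves at least one demand point uncovered.
But {H2, H3, H4} covers everything, so the minimum is 3.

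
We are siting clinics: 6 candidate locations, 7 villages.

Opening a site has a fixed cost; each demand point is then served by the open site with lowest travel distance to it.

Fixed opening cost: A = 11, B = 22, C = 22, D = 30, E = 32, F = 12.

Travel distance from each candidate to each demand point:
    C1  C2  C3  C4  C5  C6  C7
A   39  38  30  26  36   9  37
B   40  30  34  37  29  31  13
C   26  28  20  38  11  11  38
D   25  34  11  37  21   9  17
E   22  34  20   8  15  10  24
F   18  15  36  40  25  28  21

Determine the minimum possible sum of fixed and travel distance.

151

Open {E, F}: assign each demand point to its cheapest open site.
  C1→F 18, C2→F 15, C3→E 20, C4→E 8, C5→E 15, C6→E 10, C7→F 21
  travel distance 107, fixed 44 → total 151.
Compare {A, E, F}: travel distance 106 + fixed 55 = 161.
Compare {E}: travel distance 133 + fixed 32 = 165.
Compare {A, C, F}: travel distance 120 + fixed 45 = 165.
All other subsets cost ≥ 161. Minimum total cost: 151.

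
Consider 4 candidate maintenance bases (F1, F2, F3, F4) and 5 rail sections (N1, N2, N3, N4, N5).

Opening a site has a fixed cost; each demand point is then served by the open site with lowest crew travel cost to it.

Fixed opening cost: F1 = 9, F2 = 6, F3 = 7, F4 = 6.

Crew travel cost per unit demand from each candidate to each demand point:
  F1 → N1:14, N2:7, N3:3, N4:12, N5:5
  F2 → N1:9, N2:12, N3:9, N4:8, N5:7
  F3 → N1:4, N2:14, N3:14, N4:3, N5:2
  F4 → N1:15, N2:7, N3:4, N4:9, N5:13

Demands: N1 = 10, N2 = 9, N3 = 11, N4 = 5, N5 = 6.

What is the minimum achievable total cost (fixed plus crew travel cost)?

179

Open {F1, F3}: assign each demand point to its cheapest open site.
  N1→F3 10×4=40, N2→F1 9×7=63, N3→F1 11×3=33, N4→F3 5×3=15, N5→F3 6×2=12
  crew travel cost 163, fixed 16 → total 179.
Compare {F1, F2, F3}: crew travel cost 163 + fixed 22 = 185.
Compare {F1, F3, F4}: crew travel cost 163 + fixed 22 = 185.
Compare {F3, F4}: crew travel cost 174 + fixed 13 = 187.
All other subsets cost ≥ 185. Minimum total cost: 179.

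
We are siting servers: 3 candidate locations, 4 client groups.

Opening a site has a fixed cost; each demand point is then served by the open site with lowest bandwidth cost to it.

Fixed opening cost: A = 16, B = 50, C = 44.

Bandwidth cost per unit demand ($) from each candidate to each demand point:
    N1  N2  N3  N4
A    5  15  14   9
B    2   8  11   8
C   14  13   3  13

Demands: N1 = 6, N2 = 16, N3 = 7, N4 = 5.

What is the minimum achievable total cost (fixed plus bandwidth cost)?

295

Open {B, C}: assign each demand point to its cheapest open site.
  N1→B 6×2=12, N2→B 16×8=128, N3→C 7×3=21, N4→B 5×8=40
  bandwidth cost 201, fixed 94 → total 295.
Compare {B}: bandwidth cost 257 + fixed 50 = 307.
Compare {A, B, C}: bandwidth cost 201 + fixed 110 = 311.
Compare {A, B}: bandwidth cost 257 + fixed 66 = 323.
All other subsets cost ≥ 307. Minimum total cost: 295.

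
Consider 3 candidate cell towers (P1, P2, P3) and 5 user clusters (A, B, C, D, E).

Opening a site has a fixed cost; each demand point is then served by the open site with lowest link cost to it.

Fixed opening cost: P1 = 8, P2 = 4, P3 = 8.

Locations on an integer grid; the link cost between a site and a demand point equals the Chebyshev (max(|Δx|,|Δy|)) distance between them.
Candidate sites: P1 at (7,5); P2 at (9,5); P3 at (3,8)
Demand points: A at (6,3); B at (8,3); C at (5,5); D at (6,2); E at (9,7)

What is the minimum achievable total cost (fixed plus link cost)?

Open {P2}: assign each demand point to its cheapest open site.
  A→P2 3, B→P2 2, C→P2 4, D→P2 3, E→P2 2
  link cost 14, fixed 4 → total 18.
Compare {P1}: link cost 11 + fixed 8 = 19.
Compare {P1, P2}: link cost 11 + fixed 12 = 23.
Compare {P2, P3}: link cost 13 + fixed 12 = 25.
All other subsets cost ≥ 19. Minimum total cost: 18.

18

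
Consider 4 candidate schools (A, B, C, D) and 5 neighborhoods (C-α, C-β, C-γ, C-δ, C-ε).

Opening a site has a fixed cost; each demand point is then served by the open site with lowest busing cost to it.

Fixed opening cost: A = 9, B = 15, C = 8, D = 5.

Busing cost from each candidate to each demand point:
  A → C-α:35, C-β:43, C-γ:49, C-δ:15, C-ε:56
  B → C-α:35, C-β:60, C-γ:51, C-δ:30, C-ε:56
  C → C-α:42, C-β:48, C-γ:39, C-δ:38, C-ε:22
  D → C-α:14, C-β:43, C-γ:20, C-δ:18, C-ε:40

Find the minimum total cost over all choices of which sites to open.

Open {C, D}: assign each demand point to its cheapest open site.
  C-α→D 14, C-β→D 43, C-γ→D 20, C-δ→D 18, C-ε→C 22
  busing cost 117, fixed 13 → total 130.
Compare {A, C, D}: busing cost 114 + fixed 22 = 136.
Compare {D}: busing cost 135 + fixed 5 = 140.
Compare {B, C, D}: busing cost 117 + fixed 28 = 145.
All other subsets cost ≥ 136. Minimum total cost: 130.

130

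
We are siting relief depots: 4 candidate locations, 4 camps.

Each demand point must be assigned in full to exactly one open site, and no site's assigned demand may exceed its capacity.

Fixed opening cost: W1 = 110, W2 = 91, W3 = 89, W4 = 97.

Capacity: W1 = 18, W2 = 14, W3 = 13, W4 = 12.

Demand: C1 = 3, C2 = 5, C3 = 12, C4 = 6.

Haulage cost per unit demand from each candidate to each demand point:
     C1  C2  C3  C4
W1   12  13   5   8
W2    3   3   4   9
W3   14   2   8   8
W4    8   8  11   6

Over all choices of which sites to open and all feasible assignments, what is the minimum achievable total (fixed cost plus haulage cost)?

Open {W1, W2}; cheapest assignment that respects the capacities:
  W1 (cap 18, load 18): C3, C4 — cost 12×5 + 6×8 = 108
  W2 (cap 14, load 8): C1, C2 — cost 3×3 + 5×3 = 24
  Shipping 132, fixed 201 → total 333.
  Any other capacity-feasible assignment to {W1, W2} ships for at least 132.
Compare {W1, W3}: its best feasible assignment gives total 353.
Compare {W2, W3}: its best feasible assignment gives total 354.
Every other set of open sites that can feasibly serve all demand totals ≥ 353 even under its best assignment. Minimum: 333.

333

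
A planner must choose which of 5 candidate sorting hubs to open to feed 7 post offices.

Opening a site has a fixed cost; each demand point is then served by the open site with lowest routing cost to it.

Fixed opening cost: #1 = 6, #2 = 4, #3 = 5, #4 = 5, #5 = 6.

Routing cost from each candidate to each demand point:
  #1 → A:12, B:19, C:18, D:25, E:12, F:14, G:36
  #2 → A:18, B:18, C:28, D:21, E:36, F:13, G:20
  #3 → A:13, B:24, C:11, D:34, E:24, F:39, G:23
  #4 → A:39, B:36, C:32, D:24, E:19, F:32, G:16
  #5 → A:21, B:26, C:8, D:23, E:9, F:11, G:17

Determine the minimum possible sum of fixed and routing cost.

Open {#1, #5}: assign each demand point to its cheapest open site.
  A→#1 12, B→#1 19, C→#5 8, D→#5 23, E→#5 9, F→#5 11, G→#5 17
  routing cost 99, fixed 12 → total 111.
Compare {#2, #5}: routing cost 102 + fixed 10 = 112.
Compare {#1, #2, #5}: routing cost 96 + fixed 16 = 112.
Compare {#2, #3, #5}: routing cost 97 + fixed 15 = 112.
All other subsets cost ≥ 112. Minimum total cost: 111.

111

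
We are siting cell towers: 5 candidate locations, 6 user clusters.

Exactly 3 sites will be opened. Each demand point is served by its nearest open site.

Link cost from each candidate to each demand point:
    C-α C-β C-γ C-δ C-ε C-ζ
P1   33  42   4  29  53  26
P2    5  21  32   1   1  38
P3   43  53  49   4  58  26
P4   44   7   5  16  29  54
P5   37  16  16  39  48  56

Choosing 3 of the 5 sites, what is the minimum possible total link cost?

44

Open {P1, P2, P4}.
  C-α→P2 5, C-β→P4 7, C-γ→P1 4, C-δ→P2 1, C-ε→P2 1, C-ζ→P1 26  ⇒ total 44.
Compare {P2, P3, P4}: total 45.
Compare {P1, P2, P5}: total 53.
No size-3 selection does better; minimum is 44.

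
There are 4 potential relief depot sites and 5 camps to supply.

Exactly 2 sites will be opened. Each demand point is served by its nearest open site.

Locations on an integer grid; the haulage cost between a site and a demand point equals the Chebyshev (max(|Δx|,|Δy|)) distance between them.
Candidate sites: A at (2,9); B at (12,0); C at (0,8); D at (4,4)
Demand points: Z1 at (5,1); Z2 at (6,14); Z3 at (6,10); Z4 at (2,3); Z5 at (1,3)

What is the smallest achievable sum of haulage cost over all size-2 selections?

Open {A, D}.
  Z1→D 3, Z2→A 5, Z3→A 4, Z4→D 2, Z5→D 3  ⇒ total 17.
Compare {C, D}: total 20.
Compare {B, D}: total 24.
No size-2 selection does better; minimum is 17.

17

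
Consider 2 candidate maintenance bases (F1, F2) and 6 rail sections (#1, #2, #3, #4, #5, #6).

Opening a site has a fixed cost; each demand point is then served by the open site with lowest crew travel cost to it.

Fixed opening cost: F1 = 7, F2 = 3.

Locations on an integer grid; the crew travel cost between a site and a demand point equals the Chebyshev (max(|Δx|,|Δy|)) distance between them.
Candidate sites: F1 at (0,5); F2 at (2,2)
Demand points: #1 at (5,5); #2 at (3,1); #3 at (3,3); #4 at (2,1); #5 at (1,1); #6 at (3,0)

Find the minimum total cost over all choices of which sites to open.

Open {F2}: assign each demand point to its cheapest open site.
  #1→F2 3, #2→F2 1, #3→F2 1, #4→F2 1, #5→F2 1, #6→F2 2
  crew travel cost 9, fixed 3 → total 12.
Compare {F1, F2}: crew travel cost 9 + fixed 10 = 19.
Compare {F1}: crew travel cost 25 + fixed 7 = 32.

12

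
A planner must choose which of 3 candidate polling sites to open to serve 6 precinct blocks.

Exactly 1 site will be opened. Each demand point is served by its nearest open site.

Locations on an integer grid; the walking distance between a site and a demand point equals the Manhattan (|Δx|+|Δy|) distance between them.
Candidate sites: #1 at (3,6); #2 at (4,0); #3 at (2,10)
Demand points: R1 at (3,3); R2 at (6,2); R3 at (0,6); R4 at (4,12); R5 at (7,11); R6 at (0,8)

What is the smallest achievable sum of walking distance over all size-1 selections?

34

Open {#1}.
  R1→#1 3, R2→#1 7, R3→#1 3, R4→#1 7, R5→#1 9, R6→#1 5  ⇒ total 34.
Compare {#3}: total 40.
Compare {#2}: total 56.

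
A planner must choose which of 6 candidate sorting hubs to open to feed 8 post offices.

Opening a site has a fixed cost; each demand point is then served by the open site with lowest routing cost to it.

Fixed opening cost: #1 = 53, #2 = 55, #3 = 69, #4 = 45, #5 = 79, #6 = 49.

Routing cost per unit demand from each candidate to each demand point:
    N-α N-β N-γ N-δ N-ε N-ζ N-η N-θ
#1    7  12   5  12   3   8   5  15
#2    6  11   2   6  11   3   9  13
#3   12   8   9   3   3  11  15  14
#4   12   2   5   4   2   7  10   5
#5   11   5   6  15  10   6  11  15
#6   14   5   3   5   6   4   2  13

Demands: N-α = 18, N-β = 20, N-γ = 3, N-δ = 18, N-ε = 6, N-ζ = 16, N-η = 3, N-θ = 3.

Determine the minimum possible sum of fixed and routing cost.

Open {#2, #4}: assign each demand point to its cheapest open site.
  N-α→#2 18×6=108, N-β→#4 20×2=40, N-γ→#2 3×2=6, N-δ→#4 18×4=72, N-ε→#4 6×2=12, N-ζ→#2 16×3=48, N-η→#2 3×9=27, N-θ→#4 3×5=15
  routing cost 328, fixed 100 → total 428.
Compare {#2, #4, #6}: routing cost 307 + fixed 149 = 456.
Compare {#1, #2, #4}: routing cost 316 + fixed 153 = 469.
Compare {#2, #3, #4}: routing cost 310 + fixed 169 = 479.
All other subsets cost ≥ 456. Minimum total cost: 428.

428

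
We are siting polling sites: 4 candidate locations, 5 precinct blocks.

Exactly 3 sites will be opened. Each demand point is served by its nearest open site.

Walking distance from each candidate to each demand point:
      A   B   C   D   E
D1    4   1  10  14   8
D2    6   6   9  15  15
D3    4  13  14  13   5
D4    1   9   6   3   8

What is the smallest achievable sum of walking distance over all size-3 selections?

Open {D1, D3, D4}.
  A→D4 1, B→D1 1, C→D4 6, D→D4 3, E→D3 5  ⇒ total 16.
Compare {D1, D2, D4}: total 19.
Compare {D2, D3, D4}: total 21.
No size-3 selection does better; minimum is 16.

16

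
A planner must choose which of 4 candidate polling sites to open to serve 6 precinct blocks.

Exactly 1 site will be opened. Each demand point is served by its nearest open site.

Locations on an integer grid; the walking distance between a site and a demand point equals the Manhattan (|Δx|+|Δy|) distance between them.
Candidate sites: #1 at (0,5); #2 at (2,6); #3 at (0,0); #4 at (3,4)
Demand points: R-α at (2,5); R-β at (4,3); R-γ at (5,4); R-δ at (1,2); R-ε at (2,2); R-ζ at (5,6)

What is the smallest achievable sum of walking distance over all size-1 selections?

Open {#4}.
  R-α→#4 2, R-β→#4 2, R-γ→#4 2, R-δ→#4 4, R-ε→#4 3, R-ζ→#4 4  ⇒ total 17.
Compare {#2}: total 23.
Compare {#1}: total 29.
No size-1 selection does better; minimum is 17.

17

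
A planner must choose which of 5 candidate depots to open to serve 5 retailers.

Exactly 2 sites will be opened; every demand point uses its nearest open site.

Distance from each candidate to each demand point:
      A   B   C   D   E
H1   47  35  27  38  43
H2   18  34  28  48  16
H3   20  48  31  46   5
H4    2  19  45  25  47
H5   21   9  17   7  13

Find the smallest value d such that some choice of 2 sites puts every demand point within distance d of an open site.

17

Open {H4, H5}.
  Farthest demand point is C at distance 17 (to H5); all others are ≤ 17.
With {H2, H5} the worst case is 18.
With {H3, H5} the worst case is 20.
No size-2 selection achieves below 17.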